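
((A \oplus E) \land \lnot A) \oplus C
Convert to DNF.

(\lnot A \land E \land \lnot C) \lor (\lnot A \land \lnot E \land C) \lor (A \land C)

((A \oplus E) \land \lnot A) \oplus C
⇔ ((A \oplus E) \land \lnot A \land \lnot C) \lor (\lnot ((A \oplus E) \land \lnot A) \land C)   [expand \oplus]
⇔ (((A \land \lnot E) \lor (\lnot A \land E)) \land \lnot A \land \lnot C) \lor (\lnot ((A \oplus E) \land \lnot A) \land C)   [expand \oplus]
⇔ (((A \land \lnot E) \lor (\lnot A \land E)) \land \lnot A \land \lnot C) \lor (\lnot (((A \land \lnot E) \lor (\lnot A \land E)) \land \lnot A) \land C)   [expand \oplus]
⇔ (((A \land \lnot E) \lor (\lnot A \land E)) \land \lnot A \land \lnot C) \lor ((\lnot ((A \land \lnot E) \lor (\lnot A \land E)) \lor \lnot \lnot A) \land C)   [De Morgan]
⇔ (((A \land \lnot E) \lor (\lnot A \land E)) \land \lnot A \land \lnot C) \lor (((\lnot (A \land \lnot E) \land \lnot (\lnot A \land E)) \lor \lnot \lnot A) \land C)   [De Morgan]
⇔ (((A \land \lnot E) \lor (\lnot A \land E)) \land \lnot A \land \lnot C) \lor ((((\lnot A \lor \lnot \lnot E) \land \lnot (\lnot A \land E)) \lor \lnot \lnot A) \land C)   [De Morgan]
⇔ (((A \land \lnot E) \lor (\lnot A \land E)) \land \lnot A \land \lnot C) \lor ((((\lnot A \lor E) \land \lnot (\lnot A \land E)) \lor \lnot \lnot A) \land C)   [double negation]
⇔ (((A \land \lnot E) \lor (\lnot A \land E)) \land \lnot A \land \lnot C) \lor ((((\lnot A \lor E) \land (\lnot \lnot A \lor \lnot E)) \lor \lnot \lnot A) \land C)   [De Morgan]
⇔ (((A \land \lnot E) \lor (\lnot A \land E)) \land \lnot A \land \lnot C) \lor ((((\lnot A \lor E) \land (A \lor \lnot E)) \lor \lnot \lnot A) \land C)   [double negation]
⇔ (((A \land \lnot E) \lor (\lnot A \land E)) \land \lnot A \land \lnot C) \lor ((((\lnot A \lor E) \land (A \lor \lnot E)) \lor A) \land C)   [double negation]
⇔ (A \land \lnot E \land \lnot A \land \lnot C) \lor (\lnot A \land E \land \lnot A \land \lnot C) \lor (\lnot A \land A \land C) \lor (\lnot A \land \lnot E \land C) \lor (E \land A \land C) \lor (E \land \lnot E \land C) \lor (A \land C)   [distribute \land over \lor]
⇔ (\lnot A \land E \land \lnot C) \lor (\lnot A \land \lnot E \land C) \lor (A \land C)   [simplify]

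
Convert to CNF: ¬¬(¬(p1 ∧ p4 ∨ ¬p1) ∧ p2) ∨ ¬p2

(¬p1 ∨ ¬p4 ∨ ¬p2) ∧ (p1 ∨ ¬p2)

¬¬(¬(p1 ∧ p4 ∨ ¬p1) ∧ p2) ∨ ¬p2
≡ ¬(p1 ∧ p4 ∨ ¬p1) ∧ p2 ∨ ¬p2   — double negation
≡ ¬(p1 ∧ p4) ∧ ¬¬p1 ∧ p2 ∨ ¬p2   — De Morgan
≡ (¬p1 ∨ ¬p4) ∧ ¬¬p1 ∧ p2 ∨ ¬p2   — De Morgan
≡ (¬p1 ∨ ¬p4) ∧ p1 ∧ p2 ∨ ¬p2   — double negation
≡ (¬p1 ∨ ¬p4 ∨ ¬p2) ∧ (p1 ∨ ¬p2) ∧ (p2 ∨ ¬p2)   — distribute ∨ over ∧
≡ (¬p1 ∨ ¬p4 ∨ ¬p2) ∧ (p1 ∨ ¬p2)   — simplify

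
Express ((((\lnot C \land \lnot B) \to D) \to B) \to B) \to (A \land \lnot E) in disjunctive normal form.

((((\lnot C \land \lnot B) \to D) \to B) \to B) \to (A \land \lnot E)
= \lnot ((((\lnot C \land \lnot B) \to D) \to B) \to B) \lor (A \land \lnot E)   [eliminate \to]
= \lnot (\lnot (((\lnot C \land \lnot B) \to D) \to B) \lor B) \lor (A \land \lnot E)   [eliminate \to]
= \lnot (\lnot (\lnot ((\lnot C \land \lnot B) \to D) \lor B) \lor B) \lor (A \land \lnot E)   [eliminate \to]
= \lnot (\lnot (\lnot (\lnot (\lnot C \land \lnot B) \lor D) \lor B) \lor B) \lor (A \land \lnot E)   [eliminate \to]
= (\lnot \lnot (\lnot (\lnot (\lnot C \land \lnot B) \lor D) \lor B) \land \lnot B) \lor (A \land \lnot E)   [De Morgan]
= ((\lnot (\lnot (\lnot C \land \lnot B) \lor D) \lor B) \land \lnot B) \lor (A \land \lnot E)   [double negation]
= (((\lnot \lnot (\lnot C \land \lnot B) \land \lnot D) \lor B) \land \lnot B) \lor (A \land \lnot E)   [De Morgan]
= (((\lnot C \land \lnot B \land \lnot D) \lor B) \land \lnot B) \lor (A \land \lnot E)   [double negation]
= (\lnot C \land \lnot B \land \lnot D \land \lnot B) \lor (B \land \lnot B) \lor (A \land \lnot E)   [distribute \land over \lor]
= (\lnot C \land \lnot B \land \lnot D) \lor (A \land \lnot E)   [simplify]

(\lnot C \land \lnot B \land \lnot D) \lor (A \land \lnot E)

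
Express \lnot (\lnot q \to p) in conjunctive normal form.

\lnot q \land \lnot p

\lnot (\lnot q \to p)
≡ \lnot (\lnot \lnot q \lor p)   — eliminate \to
≡ \lnot \lnot \lnot q \land \lnot p   — De Morgan
≡ \lnot q \land \lnot p   — double negation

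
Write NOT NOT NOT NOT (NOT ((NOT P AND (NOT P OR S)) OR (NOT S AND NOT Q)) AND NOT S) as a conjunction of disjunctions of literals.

NOT NOT NOT NOT (NOT ((NOT P AND (NOT P OR S)) OR (NOT S AND NOT Q)) AND NOT S)
= NOT NOT (NOT ((NOT P AND (NOT P OR S)) OR (NOT S AND NOT Q)) AND NOT S)   [double negation]
= NOT ((NOT P AND (NOT P OR S)) OR (NOT S AND NOT Q)) AND NOT S   [double negation]
= NOT (NOT P AND (NOT P OR S)) AND NOT (NOT S AND NOT Q) AND NOT S   [De Morgan]
= (NOT NOT P OR NOT (NOT P OR S)) AND NOT (NOT S AND NOT Q) AND NOT S   [De Morgan]
= (P OR NOT (NOT P OR S)) AND NOT (NOT S AND NOT Q) AND NOT S   [double negation]
= (P OR (NOT NOT P AND NOT S)) AND NOT (NOT S AND NOT Q) AND NOT S   [De Morgan]
= (P OR (P AND NOT S)) AND NOT (NOT S AND NOT Q) AND NOT S   [double negation]
= (P OR (P AND NOT S)) AND (NOT NOT S OR NOT NOT Q) AND NOT S   [De Morgan]
= (P OR (P AND NOT S)) AND (S OR NOT NOT Q) AND NOT S   [double negation]
= (P OR (P AND NOT S)) AND (S OR Q) AND NOT S   [double negation]
= (P OR P) AND (P OR NOT S) AND (S OR Q) AND NOT S   [distribute OR over AND]
= P AND (S OR Q) AND NOT S   [simplify]

P AND (S OR Q) AND NOT S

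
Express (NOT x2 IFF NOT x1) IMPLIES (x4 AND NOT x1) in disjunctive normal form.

(NOT x2 IFF NOT x1) IMPLIES (x4 AND NOT x1)
≡ NOT (NOT x2 IFF NOT x1) OR (x4 AND NOT x1)   (eliminate IMPLIES)
≡ NOT ((NOT x2 IMPLIES NOT x1) AND (NOT x1 IMPLIES NOT x2)) OR (x4 AND NOT x1)   (eliminate IFF)
≡ NOT ((NOT NOT x2 OR NOT x1) AND (NOT x1 IMPLIES NOT x2)) OR (x4 AND NOT x1)   (eliminate IMPLIES)
≡ NOT ((NOT NOT x2 OR NOT x1) AND (NOT NOT x1 OR NOT x2)) OR (x4 AND NOT x1)   (eliminate IMPLIES)
≡ NOT (NOT NOT x2 OR NOT x1) OR NOT (NOT NOT x1 OR NOT x2) OR (x4 AND NOT x1)   (De Morgan)
≡ (NOT NOT NOT x2 AND NOT NOT x1) OR NOT (NOT NOT x1 OR NOT x2) OR (x4 AND NOT x1)   (De Morgan)
≡ (NOT x2 AND NOT NOT x1) OR NOT (NOT NOT x1 OR NOT x2) OR (x4 AND NOT x1)   (double negation)
≡ (NOT x2 AND x1) OR NOT (NOT NOT x1 OR NOT x2) OR (x4 AND NOT x1)   (double negation)
≡ (NOT x2 AND x1) OR (NOT NOT NOT x1 AND NOT NOT x2) OR (x4 AND NOT x1)   (De Morgan)
≡ (NOT x2 AND x1) OR (NOT x1 AND NOT NOT x2) OR (x4 AND NOT x1)   (double negation)
≡ (NOT x2 AND x1) OR (NOT x1 AND x2) OR (x4 AND NOT x1)   (double negation)

(NOT x2 AND x1) OR (NOT x1 AND x2) OR (x4 AND NOT x1)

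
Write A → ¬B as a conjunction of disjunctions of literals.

A → ¬B
⇔ ¬A ∨ ¬B   (eliminate →)

¬A ∨ ¬B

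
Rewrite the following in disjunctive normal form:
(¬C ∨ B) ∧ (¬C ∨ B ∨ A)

(¬C ∨ B) ∧ (¬C ∨ B ∨ A)
= (¬C ∧ ¬C) ∨ (¬C ∧ B) ∨ (¬C ∧ A) ∨ (B ∧ ¬C) ∨ (B ∧ B) ∨ (B ∧ A)   (distribute ∧ over ∨)
= ¬C ∨ B   (simplify)

¬C ∨ B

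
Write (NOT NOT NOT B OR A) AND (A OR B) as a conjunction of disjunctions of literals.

(NOT B OR A) AND (A OR B)

(NOT NOT NOT B OR A) AND (A OR B)
≡ (NOT B OR A) AND (A OR B)   [double negation]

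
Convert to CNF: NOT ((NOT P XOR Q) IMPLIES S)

(NOT P OR Q) AND (P OR NOT Q) AND NOT S

NOT ((NOT P XOR Q) IMPLIES S)
⇔ NOT (NOT (NOT P XOR Q) OR S)
⇔ NOT (NOT ((NOT P OR Q) AND NOT (NOT P AND Q)) OR S)
⇔ NOT NOT ((NOT P OR Q) AND NOT (NOT P AND Q)) AND NOT S
⇔ (NOT P OR Q) AND NOT (NOT P AND Q) AND NOT S
⇔ (NOT P OR Q) AND (NOT NOT P OR NOT Q) AND NOT S
⇔ (NOT P OR Q) AND (P OR NOT Q) AND NOT S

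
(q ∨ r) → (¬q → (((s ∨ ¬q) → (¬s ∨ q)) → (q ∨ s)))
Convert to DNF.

(¬q ∧ ¬r) ∨ q ∨ s

(q ∨ r) → (¬q → (((s ∨ ¬q) → (¬s ∨ q)) → (q ∨ s)))
≡ ¬(q ∨ r) ∨ (¬q → (((s ∨ ¬q) → (¬s ∨ q)) → (q ∨ s)))   (eliminate →)
≡ ¬(q ∨ r) ∨ ¬¬q ∨ (((s ∨ ¬q) → (¬s ∨ q)) → (q ∨ s))   (eliminate →)
≡ ¬(q ∨ r) ∨ ¬¬q ∨ ¬((s ∨ ¬q) → (¬s ∨ q)) ∨ q ∨ s   (eliminate →)
≡ ¬(q ∨ r) ∨ ¬¬q ∨ ¬(¬(s ∨ ¬q) ∨ ¬s ∨ q) ∨ q ∨ s   (eliminate →)
≡ (¬q ∧ ¬r) ∨ ¬¬q ∨ ¬(¬(s ∨ ¬q) ∨ ¬s ∨ q) ∨ q ∨ s   (De Morgan)
≡ (¬q ∧ ¬r) ∨ q ∨ ¬(¬(s ∨ ¬q) ∨ ¬s ∨ q) ∨ q ∨ s   (double negation)
≡ (¬q ∧ ¬r) ∨ q ∨ (¬¬(s ∨ ¬q) ∧ ¬¬s ∧ ¬q) ∨ q ∨ s   (De Morgan)
≡ (¬q ∧ ¬r) ∨ q ∨ ((s ∨ ¬q) ∧ ¬¬s ∧ ¬q) ∨ q ∨ s   (double negation)
≡ (¬q ∧ ¬r) ∨ q ∨ ((s ∨ ¬q) ∧ s ∧ ¬q) ∨ q ∨ s   (double negation)
≡ (¬q ∧ ¬r) ∨ q ∨ (s ∧ s ∧ ¬q) ∨ (¬q ∧ s ∧ ¬q) ∨ q ∨ s   (distribute ∧ over ∨)
≡ (¬q ∧ ¬r) ∨ q ∨ s   (simplify)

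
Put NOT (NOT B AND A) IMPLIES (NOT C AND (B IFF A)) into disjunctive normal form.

NOT (NOT B AND A) IMPLIES (NOT C AND (B IFF A))
≡ NOT NOT (NOT B AND A) OR (NOT C AND (B IFF A))   — eliminate IMPLIES
≡ NOT NOT (NOT B AND A) OR (NOT C AND (B IMPLIES A) AND (A IMPLIES B))   — eliminate IFF
≡ NOT NOT (NOT B AND A) OR (NOT C AND (NOT B OR A) AND (A IMPLIES B))   — eliminate IMPLIES
≡ NOT NOT (NOT B AND A) OR (NOT C AND (NOT B OR A) AND (NOT A OR B))   — eliminate IMPLIES
≡ (NOT B AND A) OR (NOT C AND (NOT B OR A) AND (NOT A OR B))   — double negation
≡ (NOT B AND A) OR (NOT C AND NOT B AND NOT A) OR (NOT C AND NOT B AND B) OR (NOT C AND A AND NOT A) OR (NOT C AND A AND B)   — distribute AND over OR
≡ (NOT B AND A) OR (NOT C AND NOT B AND NOT A) OR (NOT C AND A AND B)   — simplify

(NOT B AND A) OR (NOT C AND NOT B AND NOT A) OR (NOT C AND A AND B)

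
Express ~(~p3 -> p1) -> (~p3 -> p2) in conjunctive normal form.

p3 | p1 | p2

~(~p3 -> p1) -> (~p3 -> p2)
⇔ ~~(~p3 -> p1) | (~p3 -> p2)   (eliminate ->)
⇔ ~~(~~p3 | p1) | (~p3 -> p2)   (eliminate ->)
⇔ ~~(~~p3 | p1) | ~~p3 | p2   (eliminate ->)
⇔ ~~p3 | p1 | ~~p3 | p2   (double negation)
⇔ p3 | p1 | ~~p3 | p2   (double negation)
⇔ p3 | p1 | p3 | p2   (double negation)
⇔ p3 | p1 | p2   (simplify)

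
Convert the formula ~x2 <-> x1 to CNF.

(x2 | x1) & (~x1 | ~x2)

~x2 <-> x1
≡ (~x2 -> x1) & (x1 -> ~x2)   — eliminate <->
≡ (~~x2 | x1) & (x1 -> ~x2)   — eliminate ->
≡ (~~x2 | x1) & (~x1 | ~x2)   — eliminate ->
≡ (x2 | x1) & (~x1 | ~x2)   — double negation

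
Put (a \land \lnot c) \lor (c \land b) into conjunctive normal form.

(a \lor c) \land (a \lor b) \land (\lnot c \lor b)

(a \land \lnot c) \lor (c \land b)
⇔ (a \lor c) \land (a \lor b) \land (\lnot c \lor c) \land (\lnot c \lor b)   (distribute \lor over \land)
⇔ (a \lor c) \land (a \lor b) \land (\lnot c \lor b)   (simplify)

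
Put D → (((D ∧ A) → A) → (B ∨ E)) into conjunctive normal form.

D → (((D ∧ A) → A) → (B ∨ E))
≡ ¬D ∨ (((D ∧ A) → A) → (B ∨ E))   [eliminate →]
≡ ¬D ∨ ¬((D ∧ A) → A) ∨ B ∨ E   [eliminate →]
≡ ¬D ∨ ¬(¬(D ∧ A) ∨ A) ∨ B ∨ E   [eliminate →]
≡ ¬D ∨ (¬¬(D ∧ A) ∧ ¬A) ∨ B ∨ E   [De Morgan]
≡ ¬D ∨ (D ∧ A ∧ ¬A) ∨ B ∨ E   [double negation]
≡ (¬D ∨ D ∨ B ∨ E) ∧ (¬D ∨ A ∨ B ∨ E) ∧ (¬D ∨ ¬A ∨ B ∨ E)   [distribute ∨ over ∧]
≡ (¬D ∨ A ∨ B ∨ E) ∧ (¬D ∨ ¬A ∨ B ∨ E)   [simplify]

(¬D ∨ A ∨ B ∨ E) ∧ (¬D ∨ ¬A ∨ B ∨ E)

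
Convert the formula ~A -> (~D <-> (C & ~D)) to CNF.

~A -> (~D <-> (C & ~D))
= ~~A | (~D <-> (C & ~D))
= ~~A | ((~D -> (C & ~D)) & ((C & ~D) -> ~D))
= ~~A | ((~~D | (C & ~D)) & ((C & ~D) -> ~D))
= ~~A | ((~~D | (C & ~D)) & (~(C & ~D) | ~D))
= A | ((~~D | (C & ~D)) & (~(C & ~D) | ~D))
= A | ((D | (C & ~D)) & (~(C & ~D) | ~D))
= A | ((D | (C & ~D)) & (~C | ~~D | ~D))
= A | ((D | (C & ~D)) & (~C | D | ~D))
= (A | D | C) & (A | D | ~D) & (A | ~C | D | ~D)
= A | D | C

A | D | C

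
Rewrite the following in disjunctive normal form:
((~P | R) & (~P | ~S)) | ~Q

~P | (R & ~S) | ~Q

((~P | R) & (~P | ~S)) | ~Q
= (~P & ~P) | (~P & ~S) | (R & ~P) | (R & ~S) | ~Q   [distribute & over |]
= ~P | (R & ~S) | ~Q   [simplify]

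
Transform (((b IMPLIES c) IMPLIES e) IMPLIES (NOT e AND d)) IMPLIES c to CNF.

(((b IMPLIES c) IMPLIES e) IMPLIES (NOT e AND d)) IMPLIES c
⇔ NOT (((b IMPLIES c) IMPLIES e) IMPLIES (NOT e AND d)) OR c   [eliminate IMPLIES]
⇔ NOT (NOT ((b IMPLIES c) IMPLIES e) OR (NOT e AND d)) OR c   [eliminate IMPLIES]
⇔ NOT (NOT (NOT (b IMPLIES c) OR e) OR (NOT e AND d)) OR c   [eliminate IMPLIES]
⇔ NOT (NOT (NOT (NOT b OR c) OR e) OR (NOT e AND d)) OR c   [eliminate IMPLIES]
⇔ (NOT NOT (NOT (NOT b OR c) OR e) AND NOT (NOT e AND d)) OR c   [De Morgan]
⇔ ((NOT (NOT b OR c) OR e) AND NOT (NOT e AND d)) OR c   [double negation]
⇔ (((NOT NOT b AND NOT c) OR e) AND NOT (NOT e AND d)) OR c   [De Morgan]
⇔ (((b AND NOT c) OR e) AND NOT (NOT e AND d)) OR c   [double negation]
⇔ (((b AND NOT c) OR e) AND (NOT NOT e OR NOT d)) OR c   [De Morgan]
⇔ (((b AND NOT c) OR e) AND (e OR NOT d)) OR c   [double negation]
⇔ (b OR e OR c) AND (NOT c OR e OR c) AND (e OR NOT d OR c)   [distribute OR over AND]
⇔ (b OR e OR c) AND (e OR NOT d OR c)   [simplify]

(b OR e OR c) AND (e OR NOT d OR c)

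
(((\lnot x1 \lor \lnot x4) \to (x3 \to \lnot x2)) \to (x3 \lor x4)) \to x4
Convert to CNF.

(((\lnot x1 \lor \lnot x4) \to (x3 \to \lnot x2)) \to (x3 \lor x4)) \to x4
⇔ \lnot (((\lnot x1 \lor \lnot x4) \to (x3 \to \lnot x2)) \to (x3 \lor x4)) \lor x4   (eliminate \to)
⇔ \lnot (\lnot ((\lnot x1 \lor \lnot x4) \to (x3 \to \lnot x2)) \lor x3 \lor x4) \lor x4   (eliminate \to)
⇔ \lnot (\lnot (\lnot (\lnot x1 \lor \lnot x4) \lor (x3 \to \lnot x2)) \lor x3 \lor x4) \lor x4   (eliminate \to)
⇔ \lnot (\lnot (\lnot (\lnot x1 \lor \lnot x4) \lor \lnot x3 \lor \lnot x2) \lor x3 \lor x4) \lor x4   (eliminate \to)
⇔ (\lnot \lnot (\lnot (\lnot x1 \lor \lnot x4) \lor \lnot x3 \lor \lnot x2) \land \lnot x3 \land \lnot x4) \lor x4   (De Morgan)
⇔ ((\lnot (\lnot x1 \lor \lnot x4) \lor \lnot x3 \lor \lnot x2) \land \lnot x3 \land \lnot x4) \lor x4   (double negation)
⇔ (((\lnot \lnot x1 \land \lnot \lnot x4) \lor \lnot x3 \lor \lnot x2) \land \lnot x3 \land \lnot x4) \lor x4   (De Morgan)
⇔ (((x1 \land \lnot \lnot x4) \lor \lnot x3 \lor \lnot x2) \land \lnot x3 \land \lnot x4) \lor x4   (double negation)
⇔ (((x1 \land x4) \lor \lnot x3 \lor \lnot x2) \land \lnot x3 \land \lnot x4) \lor x4   (double negation)
⇔ (x1 \lor \lnot x3 \lor \lnot x2 \lor x4) \land (x4 \lor \lnot x3 \lor \lnot x2 \lor x4) \land (\lnot x3 \lor x4) \land (\lnot x4 \lor x4)   (distribute \lor over \land)
⇔ \lnot x3 \lor x4   (simplify)

\lnot x3 \lor x4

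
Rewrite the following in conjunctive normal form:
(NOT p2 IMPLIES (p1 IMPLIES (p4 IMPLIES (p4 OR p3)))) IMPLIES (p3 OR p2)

(NOT p2 IMPLIES (p1 IMPLIES (p4 IMPLIES (p4 OR p3)))) IMPLIES (p3 OR p2)
= NOT (NOT p2 IMPLIES (p1 IMPLIES (p4 IMPLIES (p4 OR p3)))) OR p3 OR p2   [eliminate IMPLIES]
= NOT (NOT NOT p2 OR (p1 IMPLIES (p4 IMPLIES (p4 OR p3)))) OR p3 OR p2   [eliminate IMPLIES]
= NOT (NOT NOT p2 OR NOT p1 OR (p4 IMPLIES (p4 OR p3))) OR p3 OR p2   [eliminate IMPLIES]
= NOT (NOT NOT p2 OR NOT p1 OR NOT p4 OR p4 OR p3) OR p3 OR p2   [eliminate IMPLIES]
= (NOT NOT NOT p2 AND NOT NOT p1 AND NOT NOT p4 AND NOT p4 AND NOT p3) OR p3 OR p2   [De Morgan]
= (NOT p2 AND NOT NOT p1 AND NOT NOT p4 AND NOT p4 AND NOT p3) OR p3 OR p2   [double negation]
= (NOT p2 AND p1 AND NOT NOT p4 AND NOT p4 AND NOT p3) OR p3 OR p2   [double negation]
= (NOT p2 AND p1 AND p4 AND NOT p4 AND NOT p3) OR p3 OR p2   [double negation]
= (NOT p2 OR p3 OR p2) AND (p1 OR p3 OR p2) AND (p4 OR p3 OR p2) AND (NOT p4 OR p3 OR p2) AND (NOT p3 OR p3 OR p2)   [distribute OR over AND]
= (p1 OR p3 OR p2) AND (p4 OR p3 OR p2) AND (NOT p4 OR p3 OR p2)   [simplify]

(p1 OR p3 OR p2) AND (p4 OR p3 OR p2) AND (NOT p4 OR p3 OR p2)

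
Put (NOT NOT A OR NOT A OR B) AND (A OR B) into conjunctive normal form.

A OR B

(NOT NOT A OR NOT A OR B) AND (A OR B)
≡ (A OR NOT A OR B) AND (A OR B)   [double negation]
≡ A OR B   [simplify]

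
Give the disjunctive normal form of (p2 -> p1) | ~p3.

~p2 | p1 | ~p3

(p2 -> p1) | ~p3
≡ ~p2 | p1 | ~p3   [eliminate ->]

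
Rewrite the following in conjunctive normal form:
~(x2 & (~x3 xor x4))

~(x2 & (~x3 xor x4))
⇔ ~(x2 & (~x3 | x4) & ~(~x3 & x4))   — expand xor
⇔ ~x2 | ~(~x3 | x4) | ~~(~x3 & x4)   — De Morgan
⇔ ~x2 | (~~x3 & ~x4) | ~~(~x3 & x4)   — De Morgan
⇔ ~x2 | (x3 & ~x4) | ~~(~x3 & x4)   — double negation
⇔ ~x2 | (x3 & ~x4) | (~x3 & x4)   — double negation
⇔ (~x2 | x3 | ~x3) & (~x2 | x3 | x4) & (~x2 | ~x4 | ~x3) & (~x2 | ~x4 | x4)   — distribute | over &
⇔ (~x2 | x3 | x4) & (~x2 | ~x4 | ~x3)   — simplify

(~x2 | x3 | x4) & (~x2 | ~x4 | ~x3)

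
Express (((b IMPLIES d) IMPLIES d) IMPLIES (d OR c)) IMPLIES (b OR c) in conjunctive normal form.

(b OR d OR c) AND (NOT d OR b OR c)

(((b IMPLIES d) IMPLIES d) IMPLIES (d OR c)) IMPLIES (b OR c)
≡ NOT (((b IMPLIES d) IMPLIES d) IMPLIES (d OR c)) OR b OR c   (eliminate IMPLIES)
≡ NOT (NOT ((b IMPLIES d) IMPLIES d) OR d OR c) OR b OR c   (eliminate IMPLIES)
≡ NOT (NOT (NOT (b IMPLIES d) OR d) OR d OR c) OR b OR c   (eliminate IMPLIES)
≡ NOT (NOT (NOT (NOT b OR d) OR d) OR d OR c) OR b OR c   (eliminate IMPLIES)
≡ (NOT NOT (NOT (NOT b OR d) OR d) AND NOT d AND NOT c) OR b OR c   (De Morgan)
≡ ((NOT (NOT b OR d) OR d) AND NOT d AND NOT c) OR b OR c   (double negation)
≡ (((NOT NOT b AND NOT d) OR d) AND NOT d AND NOT c) OR b OR c   (De Morgan)
≡ (((b AND NOT d) OR d) AND NOT d AND NOT c) OR b OR c   (double negation)
≡ (b OR d OR b OR c) AND (NOT d OR d OR b OR c) AND (NOT d OR b OR c) AND (NOT c OR b OR c)   (distribute OR over AND)
≡ (b OR d OR c) AND (NOT d OR b OR c)   (simplify)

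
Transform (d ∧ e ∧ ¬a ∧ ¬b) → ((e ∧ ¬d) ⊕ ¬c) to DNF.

¬d ∨ ¬e ∨ a ∨ b ∨ (d ∧ ¬c)

(d ∧ e ∧ ¬a ∧ ¬b) → ((e ∧ ¬d) ⊕ ¬c)
= ¬(d ∧ e ∧ ¬a ∧ ¬b) ∨ ((e ∧ ¬d) ⊕ ¬c)   [eliminate →]
= ¬(d ∧ e ∧ ¬a ∧ ¬b) ∨ (e ∧ ¬d ∧ ¬¬c) ∨ (¬(e ∧ ¬d) ∧ ¬c)   [expand ⊕]
= ¬d ∨ ¬e ∨ ¬¬a ∨ ¬¬b ∨ (e ∧ ¬d ∧ ¬¬c) ∨ (¬(e ∧ ¬d) ∧ ¬c)   [De Morgan]
= ¬d ∨ ¬e ∨ a ∨ ¬¬b ∨ (e ∧ ¬d ∧ ¬¬c) ∨ (¬(e ∧ ¬d) ∧ ¬c)   [double negation]
= ¬d ∨ ¬e ∨ a ∨ b ∨ (e ∧ ¬d ∧ ¬¬c) ∨ (¬(e ∧ ¬d) ∧ ¬c)   [double negation]
= ¬d ∨ ¬e ∨ a ∨ b ∨ (e ∧ ¬d ∧ c) ∨ (¬(e ∧ ¬d) ∧ ¬c)   [double negation]
= ¬d ∨ ¬e ∨ a ∨ b ∨ (e ∧ ¬d ∧ c) ∨ ((¬e ∨ ¬¬d) ∧ ¬c)   [De Morgan]
= ¬d ∨ ¬e ∨ a ∨ b ∨ (e ∧ ¬d ∧ c) ∨ ((¬e ∨ d) ∧ ¬c)   [double negation]
= ¬d ∨ ¬e ∨ a ∨ b ∨ (e ∧ ¬d ∧ c) ∨ (¬e ∧ ¬c) ∨ (d ∧ ¬c)   [distribute ∧ over ∨]
= ¬d ∨ ¬e ∨ a ∨ b ∨ (d ∧ ¬c)   [simplify]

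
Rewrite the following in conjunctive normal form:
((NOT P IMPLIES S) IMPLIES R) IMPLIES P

((NOT P IMPLIES S) IMPLIES R) IMPLIES P
≡ NOT ((NOT P IMPLIES S) IMPLIES R) OR P   [eliminate IMPLIES]
≡ NOT (NOT (NOT P IMPLIES S) OR R) OR P   [eliminate IMPLIES]
≡ NOT (NOT (NOT NOT P OR S) OR R) OR P   [eliminate IMPLIES]
≡ (NOT NOT (NOT NOT P OR S) AND NOT R) OR P   [De Morgan]
≡ ((NOT NOT P OR S) AND NOT R) OR P   [double negation]
≡ ((P OR S) AND NOT R) OR P   [double negation]
≡ (P OR S OR P) AND (NOT R OR P)   [distribute OR over AND]
≡ (P OR S) AND (NOT R OR P)   [simplify]

(P OR S) AND (NOT R OR P)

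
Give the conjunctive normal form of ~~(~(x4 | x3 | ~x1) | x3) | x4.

x1 | x3 | x4

~~(~(x4 | x3 | ~x1) | x3) | x4
≡ ~(x4 | x3 | ~x1) | x3 | x4   [double negation]
≡ (~x4 & ~x3 & ~~x1) | x3 | x4   [De Morgan]
≡ (~x4 & ~x3 & x1) | x3 | x4   [double negation]
≡ (~x4 | x3 | x4) & (~x3 | x3 | x4) & (x1 | x3 | x4)   [distribute | over &]
≡ x1 | x3 | x4   [simplify]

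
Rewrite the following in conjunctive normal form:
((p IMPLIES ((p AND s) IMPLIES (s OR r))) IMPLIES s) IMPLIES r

NOT s OR r

((p IMPLIES ((p AND s) IMPLIES (s OR r))) IMPLIES s) IMPLIES r
≡ NOT ((p IMPLIES ((p AND s) IMPLIES (s OR r))) IMPLIES s) OR r   [eliminate IMPLIES]
≡ NOT (NOT (p IMPLIES ((p AND s) IMPLIES (s OR r))) OR s) OR r   [eliminate IMPLIES]
≡ NOT (NOT (NOT p OR ((p AND s) IMPLIES (s OR r))) OR s) OR r   [eliminate IMPLIES]
≡ NOT (NOT (NOT p OR NOT (p AND s) OR s OR r) OR s) OR r   [eliminate IMPLIES]
≡ (NOT NOT (NOT p OR NOT (p AND s) OR s OR r) AND NOT s) OR r   [De Morgan]
≡ ((NOT p OR NOT (p AND s) OR s OR r) AND NOT s) OR r   [double negation]
≡ ((NOT p OR NOT p OR NOT s OR s OR r) AND NOT s) OR r   [De Morgan]
≡ (NOT p OR NOT p OR NOT s OR s OR r OR r) AND (NOT s OR r)   [distribute OR over AND]
≡ NOT s OR r   [simplify]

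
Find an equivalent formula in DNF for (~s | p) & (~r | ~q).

(~s | p) & (~r | ~q)
⇔ (~s & ~r) | (~s & ~q) | (p & ~r) | (p & ~q)

(~s & ~r) | (~s & ~q) | (p & ~r) | (p & ~q)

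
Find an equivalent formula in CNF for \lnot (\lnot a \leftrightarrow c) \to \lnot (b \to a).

\lnot (\lnot a \leftrightarrow c) \to \lnot (b \to a)
= \lnot \lnot (\lnot a \leftrightarrow c) \lor \lnot (b \to a)   (eliminate \to)
= \lnot \lnot ((\lnot a \to c) \land (c \to \lnot a)) \lor \lnot (b \to a)   (eliminate \leftrightarrow)
= \lnot \lnot ((\lnot \lnot a \lor c) \land (c \to \lnot a)) \lor \lnot (b \to a)   (eliminate \to)
= \lnot \lnot ((\lnot \lnot a \lor c) \land (\lnot c \lor \lnot a)) \lor \lnot (b \to a)   (eliminate \to)
= \lnot \lnot ((\lnot \lnot a \lor c) \land (\lnot c \lor \lnot a)) \lor \lnot (\lnot b \lor a)   (eliminate \to)
= ((\lnot \lnot a \lor c) \land (\lnot c \lor \lnot a)) \lor \lnot (\lnot b \lor a)   (double negation)
= ((a \lor c) \land (\lnot c \lor \lnot a)) \lor \lnot (\lnot b \lor a)   (double negation)
= ((a \lor c) \land (\lnot c \lor \lnot a)) \lor (\lnot \lnot b \land \lnot a)   (De Morgan)
= ((a \lor c) \land (\lnot c \lor \lnot a)) \lor (b \land \lnot a)   (double negation)
= (a \lor c \lor b) \land (a \lor c \lor \lnot a) \land (\lnot c \lor \lnot a \lor b) \land (\lnot c \lor \lnot a \lor \lnot a)   (distribute \lor over \land)
= (a \lor c \lor b) \land (\lnot c \lor \lnot a)   (simplify)

(a \lor c \lor b) \land (\lnot c \lor \lnot a)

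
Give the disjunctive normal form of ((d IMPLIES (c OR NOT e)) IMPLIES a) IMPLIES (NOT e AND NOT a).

(NOT d AND NOT a) OR (c AND NOT a) OR (NOT e AND NOT a)

((d IMPLIES (c OR NOT e)) IMPLIES a) IMPLIES (NOT e AND NOT a)
⇔ NOT ((d IMPLIES (c OR NOT e)) IMPLIES a) OR (NOT e AND NOT a)   (eliminate IMPLIES)
⇔ NOT (NOT (d IMPLIES (c OR NOT e)) OR a) OR (NOT e AND NOT a)   (eliminate IMPLIES)
⇔ NOT (NOT (NOT d OR c OR NOT e) OR a) OR (NOT e AND NOT a)   (eliminate IMPLIES)
⇔ (NOT NOT (NOT d OR c OR NOT e) AND NOT a) OR (NOT e AND NOT a)   (De Morgan)
⇔ ((NOT d OR c OR NOT e) AND NOT a) OR (NOT e AND NOT a)   (double negation)
⇔ (NOT d AND NOT a) OR (c AND NOT a) OR (NOT e AND NOT a) OR (NOT e AND NOT a)   (distribute AND over OR)
⇔ (NOT d AND NOT a) OR (c AND NOT a) OR (NOT e AND NOT a)   (simplify)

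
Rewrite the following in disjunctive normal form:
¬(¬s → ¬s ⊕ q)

¬(¬s → ¬s ⊕ q)
= ¬(¬¬s ∨ (¬s ⊕ q))   [eliminate →]
= ¬(¬¬s ∨ ¬s ∧ ¬q ∨ ¬¬s ∧ q)   [expand ⊕]
= ¬¬¬s ∧ ¬(¬s ∧ ¬q) ∧ ¬(¬¬s ∧ q)   [De Morgan]
= ¬s ∧ ¬(¬s ∧ ¬q) ∧ ¬(¬¬s ∧ q)   [double negation]
= ¬s ∧ (¬¬s ∨ ¬¬q) ∧ ¬(¬¬s ∧ q)   [De Morgan]
= ¬s ∧ (s ∨ ¬¬q) ∧ ¬(¬¬s ∧ q)   [double negation]
= ¬s ∧ (s ∨ q) ∧ ¬(¬¬s ∧ q)   [double negation]
= ¬s ∧ (s ∨ q) ∧ (¬¬¬s ∨ ¬q)   [De Morgan]
= ¬s ∧ (s ∨ q) ∧ (¬s ∨ ¬q)   [double negation]
= ¬s ∧ s ∧ ¬s ∨ ¬s ∧ s ∧ ¬q ∨ ¬s ∧ q ∧ ¬s ∨ ¬s ∧ q ∧ ¬q   [distribute ∧ over ∨]
= ¬s ∧ q   [simplify]

¬s ∧ q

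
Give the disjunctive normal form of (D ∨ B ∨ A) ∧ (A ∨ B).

(D ∨ B ∨ A) ∧ (A ∨ B)
= D ∧ A ∨ D ∧ B ∨ B ∧ A ∨ B ∧ B ∨ A ∧ A ∨ A ∧ B   — distribute ∧ over ∨
= B ∨ A   — simplify

B ∨ A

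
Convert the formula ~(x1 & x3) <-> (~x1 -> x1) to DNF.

x1 & ~x3

~(x1 & x3) <-> (~x1 -> x1)
≡ (~(x1 & x3) -> (~x1 -> x1)) & ((~x1 -> x1) -> ~(x1 & x3))   (eliminate <->)
≡ (~~(x1 & x3) | (~x1 -> x1)) & ((~x1 -> x1) -> ~(x1 & x3))   (eliminate ->)
≡ (~~(x1 & x3) | ~~x1 | x1) & ((~x1 -> x1) -> ~(x1 & x3))   (eliminate ->)
≡ (~~(x1 & x3) | ~~x1 | x1) & (~(~x1 -> x1) | ~(x1 & x3))   (eliminate ->)
≡ (~~(x1 & x3) | ~~x1 | x1) & (~(~~x1 | x1) | ~(x1 & x3))   (eliminate ->)
≡ ((x1 & x3) | ~~x1 | x1) & (~(~~x1 | x1) | ~(x1 & x3))   (double negation)
≡ ((x1 & x3) | x1 | x1) & (~(~~x1 | x1) | ~(x1 & x3))   (double negation)
≡ ((x1 & x3) | x1 | x1) & ((~~~x1 & ~x1) | ~(x1 & x3))   (De Morgan)
≡ ((x1 & x3) | x1 | x1) & ((~x1 & ~x1) | ~(x1 & x3))   (double negation)
≡ ((x1 & x3) | x1 | x1) & ((~x1 & ~x1) | ~x1 | ~x3)   (De Morgan)
≡ (x1 & x3 & ~x1 & ~x1) | (x1 & x3 & ~x1) | (x1 & x3 & ~x3) | (x1 & ~x1 & ~x1) | (x1 & ~x1) | (x1 & ~x3) | (x1 & ~x1 & ~x1) | (x1 & ~x1) | (x1 & ~x3)   (distribute & over |)
≡ x1 & ~x3   (simplify)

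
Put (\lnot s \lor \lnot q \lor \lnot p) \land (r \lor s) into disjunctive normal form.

(\lnot s \lor \lnot q \lor \lnot p) \land (r \lor s)
≡ (\lnot s \land r) \lor (\lnot s \land s) \lor (\lnot q \land r) \lor (\lnot q \land s) \lor (\lnot p \land r) \lor (\lnot p \land s)   — distribute \land over \lor
≡ (\lnot s \land r) \lor (\lnot q \land r) \lor (\lnot q \land s) \lor (\lnot p \land r) \lor (\lnot p \land s)   — simplify

(\lnot s \land r) \lor (\lnot q \land r) \lor (\lnot q \land s) \lor (\lnot p \land r) \lor (\lnot p \land s)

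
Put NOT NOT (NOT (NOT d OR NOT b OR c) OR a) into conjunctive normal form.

NOT NOT (NOT (NOT d OR NOT b OR c) OR a)
⇔ NOT (NOT d OR NOT b OR c) OR a   [double negation]
⇔ (NOT NOT d AND NOT NOT b AND NOT c) OR a   [De Morgan]
⇔ (d AND NOT NOT b AND NOT c) OR a   [double negation]
⇔ (d AND b AND NOT c) OR a   [double negation]
⇔ (d OR a) AND (b OR a) AND (NOT c OR a)   [distribute OR over AND]

(d OR a) AND (b OR a) AND (NOT c OR a)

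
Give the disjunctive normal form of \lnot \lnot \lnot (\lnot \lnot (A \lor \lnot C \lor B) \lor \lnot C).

\lnot \lnot \lnot (\lnot \lnot (A \lor \lnot C \lor B) \lor \lnot C)
= \lnot (\lnot \lnot (A \lor \lnot C \lor B) \lor \lnot C)   — double negation
= \lnot \lnot \lnot (A \lor \lnot C \lor B) \land \lnot \lnot C   — De Morgan
= \lnot (A \lor \lnot C \lor B) \land \lnot \lnot C   — double negation
= \lnot A \land \lnot \lnot C \land \lnot B \land \lnot \lnot C   — De Morgan
= \lnot A \land C \land \lnot B \land \lnot \lnot C   — double negation
= \lnot A \land C \land \lnot B \land C   — double negation
= \lnot A \land C \land \lnot B   — simplify

\lnot A \land C \land \lnot B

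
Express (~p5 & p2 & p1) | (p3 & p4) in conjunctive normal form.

(~p5 | p3) & (~p5 | p4) & (p2 | p3) & (p2 | p4) & (p1 | p3) & (p1 | p4)

(~p5 & p2 & p1) | (p3 & p4)
⇔ (~p5 | p3) & (~p5 | p4) & (p2 | p3) & (p2 | p4) & (p1 | p3) & (p1 | p4)   [distribute | over &]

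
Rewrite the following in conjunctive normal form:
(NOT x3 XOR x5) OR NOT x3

NOT x3 OR x5

(NOT x3 XOR x5) OR NOT x3
= ((NOT x3 OR x5) AND NOT (NOT x3 AND x5)) OR NOT x3   — expand XOR
= ((NOT x3 OR x5) AND (NOT NOT x3 OR NOT x5)) OR NOT x3   — De Morgan
= ((NOT x3 OR x5) AND (x3 OR NOT x5)) OR NOT x3   — double negation
= (NOT x3 OR x5 OR NOT x3) AND (x3 OR NOT x5 OR NOT x3)   — distribute OR over AND
= NOT x3 OR x5   — simplify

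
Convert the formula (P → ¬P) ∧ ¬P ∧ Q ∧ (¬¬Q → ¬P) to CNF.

¬P ∧ Q

(P → ¬P) ∧ ¬P ∧ Q ∧ (¬¬Q → ¬P)
⇔ (¬P ∨ ¬P) ∧ ¬P ∧ Q ∧ (¬¬Q → ¬P)   [eliminate →]
⇔ (¬P ∨ ¬P) ∧ ¬P ∧ Q ∧ (¬¬¬Q ∨ ¬P)   [eliminate →]
⇔ (¬P ∨ ¬P) ∧ ¬P ∧ Q ∧ (¬Q ∨ ¬P)   [double negation]
⇔ ¬P ∧ Q   [simplify]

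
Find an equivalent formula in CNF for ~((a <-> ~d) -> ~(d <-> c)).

(~a | ~d) & (d | a) & (~d | c) & (~c | d)

~((a <-> ~d) -> ~(d <-> c))
≡ ~(~(a <-> ~d) | ~(d <-> c))   — eliminate ->
≡ ~(~((a -> ~d) & (~d -> a)) | ~(d <-> c))   — eliminate <->
≡ ~(~((~a | ~d) & (~d -> a)) | ~(d <-> c))   — eliminate ->
≡ ~(~((~a | ~d) & (~~d | a)) | ~(d <-> c))   — eliminate ->
≡ ~(~((~a | ~d) & (~~d | a)) | ~((d -> c) & (c -> d)))   — eliminate <->
≡ ~(~((~a | ~d) & (~~d | a)) | ~((~d | c) & (c -> d)))   — eliminate ->
≡ ~(~((~a | ~d) & (~~d | a)) | ~((~d | c) & (~c | d)))   — eliminate ->
≡ ~~((~a | ~d) & (~~d | a)) & ~~((~d | c) & (~c | d))   — De Morgan
≡ (~a | ~d) & (~~d | a) & ~~((~d | c) & (~c | d))   — double negation
≡ (~a | ~d) & (d | a) & ~~((~d | c) & (~c | d))   — double negation
≡ (~a | ~d) & (d | a) & (~d | c) & (~c | d)   — double negation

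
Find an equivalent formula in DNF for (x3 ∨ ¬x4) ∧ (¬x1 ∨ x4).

(x3 ∧ ¬x1) ∨ (x3 ∧ x4) ∨ (¬x4 ∧ ¬x1)

(x3 ∨ ¬x4) ∧ (¬x1 ∨ x4)
= (x3 ∧ ¬x1) ∨ (x3 ∧ x4) ∨ (¬x4 ∧ ¬x1) ∨ (¬x4 ∧ x4)   [distribute ∧ over ∨]
= (x3 ∧ ¬x1) ∨ (x3 ∧ x4) ∨ (¬x4 ∧ ¬x1)   [simplify]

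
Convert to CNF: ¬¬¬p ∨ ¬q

¬p ∨ ¬q

¬¬¬p ∨ ¬q
≡ ¬p ∨ ¬q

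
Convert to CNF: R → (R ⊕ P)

¬R ∨ ¬P

R → (R ⊕ P)
= ¬R ∨ (R ⊕ P)   — eliminate →
= ¬R ∨ ((R ∨ P) ∧ ¬(R ∧ P))   — expand ⊕
= ¬R ∨ ((R ∨ P) ∧ (¬R ∨ ¬P))   — De Morgan
= (¬R ∨ R ∨ P) ∧ (¬R ∨ ¬R ∨ ¬P)   — distribute ∨ over ∧
= ¬R ∨ ¬P   — simplify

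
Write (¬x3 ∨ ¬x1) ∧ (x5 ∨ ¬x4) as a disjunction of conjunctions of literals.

(¬x3 ∨ ¬x1) ∧ (x5 ∨ ¬x4)
≡ ¬x3 ∧ x5 ∨ ¬x3 ∧ ¬x4 ∨ ¬x1 ∧ x5 ∨ ¬x1 ∧ ¬x4   [distribute ∧ over ∨]

¬x3 ∧ x5 ∨ ¬x3 ∧ ¬x4 ∨ ¬x1 ∧ x5 ∨ ¬x1 ∧ ¬x4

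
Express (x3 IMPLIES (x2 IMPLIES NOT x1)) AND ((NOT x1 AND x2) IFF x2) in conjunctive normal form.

(x3 IMPLIES (x2 IMPLIES NOT x1)) AND ((NOT x1 AND x2) IFF x2)
⇔ (NOT x3 OR (x2 IMPLIES NOT x1)) AND ((NOT x1 AND x2) IFF x2)   — eliminate IMPLIES
⇔ (NOT x3 OR NOT x2 OR NOT x1) AND ((NOT x1 AND x2) IFF x2)   — eliminate IMPLIES
⇔ (NOT x3 OR NOT x2 OR NOT x1) AND ((NOT x1 AND x2) IMPLIES x2) AND (x2 IMPLIES (NOT x1 AND x2))   — eliminate IFF
⇔ (NOT x3 OR NOT x2 OR NOT x1) AND (NOT (NOT x1 AND x2) OR x2) AND (x2 IMPLIES (NOT x1 AND x2))   — eliminate IMPLIES
⇔ (NOT x3 OR NOT x2 OR NOT x1) AND (NOT (NOT x1 AND x2) OR x2) AND (NOT x2 OR (NOT x1 AND x2))   — eliminate IMPLIES
⇔ (NOT x3 OR NOT x2 OR NOT x1) AND (NOT NOT x1 OR NOT x2 OR x2) AND (NOT x2 OR (NOT x1 AND x2))   — De Morgan
⇔ (NOT x3 OR NOT x2 OR NOT x1) AND (x1 OR NOT x2 OR x2) AND (NOT x2 OR (NOT x1 AND x2))   — double negation
⇔ (NOT x3 OR NOT x2 OR NOT x1) AND (x1 OR NOT x2 OR x2) AND (NOT x2 OR NOT x1) AND (NOT x2 OR x2)   — distribute OR over AND
⇔ NOT x2 OR NOT x1   — simplify

NOT x2 OR NOT x1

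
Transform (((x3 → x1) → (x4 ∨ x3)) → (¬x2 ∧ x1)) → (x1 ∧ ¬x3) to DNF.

(x3 ∧ ¬x1) ∨ (x4 ∧ x2) ∨ (x4 ∧ ¬x1) ∨ (x3 ∧ x2) ∨ (x1 ∧ ¬x3)

(((x3 → x1) → (x4 ∨ x3)) → (¬x2 ∧ x1)) → (x1 ∧ ¬x3)
= ¬(((x3 → x1) → (x4 ∨ x3)) → (¬x2 ∧ x1)) ∨ (x1 ∧ ¬x3)   (eliminate →)
= ¬(¬((x3 → x1) → (x4 ∨ x3)) ∨ (¬x2 ∧ x1)) ∨ (x1 ∧ ¬x3)   (eliminate →)
= ¬(¬(¬(x3 → x1) ∨ x4 ∨ x3) ∨ (¬x2 ∧ x1)) ∨ (x1 ∧ ¬x3)   (eliminate →)
= ¬(¬(¬(¬x3 ∨ x1) ∨ x4 ∨ x3) ∨ (¬x2 ∧ x1)) ∨ (x1 ∧ ¬x3)   (eliminate →)
= (¬¬(¬(¬x3 ∨ x1) ∨ x4 ∨ x3) ∧ ¬(¬x2 ∧ x1)) ∨ (x1 ∧ ¬x3)   (De Morgan)
= ((¬(¬x3 ∨ x1) ∨ x4 ∨ x3) ∧ ¬(¬x2 ∧ x1)) ∨ (x1 ∧ ¬x3)   (double negation)
= (((¬¬x3 ∧ ¬x1) ∨ x4 ∨ x3) ∧ ¬(¬x2 ∧ x1)) ∨ (x1 ∧ ¬x3)   (De Morgan)
= (((x3 ∧ ¬x1) ∨ x4 ∨ x3) ∧ ¬(¬x2 ∧ x1)) ∨ (x1 ∧ ¬x3)   (double negation)
= (((x3 ∧ ¬x1) ∨ x4 ∨ x3) ∧ (¬¬x2 ∨ ¬x1)) ∨ (x1 ∧ ¬x3)   (De Morgan)
= (((x3 ∧ ¬x1) ∨ x4 ∨ x3) ∧ (x2 ∨ ¬x1)) ∨ (x1 ∧ ¬x3)   (double negation)
= (x3 ∧ ¬x1 ∧ x2) ∨ (x3 ∧ ¬x1 ∧ ¬x1) ∨ (x4 ∧ x2) ∨ (x4 ∧ ¬x1) ∨ (x3 ∧ x2) ∨ (x3 ∧ ¬x1) ∨ (x1 ∧ ¬x3)   (distribute ∧ over ∨)
= (x3 ∧ ¬x1) ∨ (x4 ∧ x2) ∨ (x4 ∧ ¬x1) ∨ (x3 ∧ x2) ∨ (x1 ∧ ¬x3)   (simplify)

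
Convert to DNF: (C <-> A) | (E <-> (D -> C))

(~C & ~A) | (A & C) | (~E & D & ~C) | (~D & E) | (C & E)

(C <-> A) | (E <-> (D -> C))
≡ ((C -> A) & (A -> C)) | (E <-> (D -> C))   [eliminate <->]
≡ ((~C | A) & (A -> C)) | (E <-> (D -> C))   [eliminate ->]
≡ ((~C | A) & (~A | C)) | (E <-> (D -> C))   [eliminate ->]
≡ ((~C | A) & (~A | C)) | ((E -> (D -> C)) & ((D -> C) -> E))   [eliminate <->]
≡ ((~C | A) & (~A | C)) | ((~E | (D -> C)) & ((D -> C) -> E))   [eliminate ->]
≡ ((~C | A) & (~A | C)) | ((~E | ~D | C) & ((D -> C) -> E))   [eliminate ->]
≡ ((~C | A) & (~A | C)) | ((~E | ~D | C) & (~(D -> C) | E))   [eliminate ->]
≡ ((~C | A) & (~A | C)) | ((~E | ~D | C) & (~(~D | C) | E))   [eliminate ->]
≡ ((~C | A) & (~A | C)) | ((~E | ~D | C) & ((~~D & ~C) | E))   [De Morgan]
≡ ((~C | A) & (~A | C)) | ((~E | ~D | C) & ((D & ~C) | E))   [double negation]
≡ (~C & ~A) | (~C & C) | (A & ~A) | (A & C) | (~E & D & ~C) | (~E & E) | (~D & D & ~C) | (~D & E) | (C & D & ~C) | (C & E)   [distribute & over |]
≡ (~C & ~A) | (A & C) | (~E & D & ~C) | (~D & E) | (C & E)   [simplify]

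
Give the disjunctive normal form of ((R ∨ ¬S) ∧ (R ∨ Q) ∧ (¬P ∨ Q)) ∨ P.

((R ∨ ¬S) ∧ (R ∨ Q) ∧ (¬P ∨ Q)) ∨ P
= (R ∧ R ∧ ¬P) ∨ (R ∧ R ∧ Q) ∨ (R ∧ Q ∧ ¬P) ∨ (R ∧ Q ∧ Q) ∨ (¬S ∧ R ∧ ¬P) ∨ (¬S ∧ R ∧ Q) ∨ (¬S ∧ Q ∧ ¬P) ∨ (¬S ∧ Q ∧ Q) ∨ P   [distribute ∧ over ∨]
= (R ∧ ¬P) ∨ (R ∧ Q) ∨ (¬S ∧ Q) ∨ P   [simplify]

(R ∧ ¬P) ∨ (R ∧ Q) ∨ (¬S ∧ Q) ∨ P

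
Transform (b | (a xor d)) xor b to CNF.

(b | (a xor d)) xor b
≡ (b | (a xor d) | b) & ~((b | (a xor d)) & b)   [expand xor]
≡ (b | ((a | d) & ~(a & d)) | b) & ~((b | (a xor d)) & b)   [expand xor]
≡ (b | ((a | d) & ~(a & d)) | b) & ~((b | ((a | d) & ~(a & d))) & b)   [expand xor]
≡ (b | ((a | d) & (~a | ~d)) | b) & ~((b | ((a | d) & ~(a & d))) & b)   [De Morgan]
≡ (b | ((a | d) & (~a | ~d)) | b) & (~(b | ((a | d) & ~(a & d))) | ~b)   [De Morgan]
≡ (b | ((a | d) & (~a | ~d)) | b) & ((~b & ~((a | d) & ~(a & d))) | ~b)   [De Morgan]
≡ (b | ((a | d) & (~a | ~d)) | b) & ((~b & (~(a | d) | ~~(a & d))) | ~b)   [De Morgan]
≡ (b | ((a | d) & (~a | ~d)) | b) & ((~b & ((~a & ~d) | ~~(a & d))) | ~b)   [De Morgan]
≡ (b | ((a | d) & (~a | ~d)) | b) & ((~b & ((~a & ~d) | (a & d))) | ~b)   [double negation]
≡ (b | a | d | b) & (b | ~a | ~d | b) & (~b | ~b) & (~a | a | ~b) & (~a | d | ~b) & (~d | a | ~b) & (~d | d | ~b)   [distribute | over &]
≡ (b | a | d) & (b | ~a | ~d) & ~b   [simplify]

(b | a | d) & (b | ~a | ~d) & ~b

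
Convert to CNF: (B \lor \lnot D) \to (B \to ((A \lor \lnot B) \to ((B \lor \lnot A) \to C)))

\lnot B \lor \lnot A \lor C

(B \lor \lnot D) \to (B \to ((A \lor \lnot B) \to ((B \lor \lnot A) \to C)))
≡ \lnot (B \lor \lnot D) \lor (B \to ((A \lor \lnot B) \to ((B \lor \lnot A) \to C)))   — eliminate \to
≡ \lnot (B \lor \lnot D) \lor \lnot B \lor ((A \lor \lnot B) \to ((B \lor \lnot A) \to C))   — eliminate \to
≡ \lnot (B \lor \lnot D) \lor \lnot B \lor \lnot (A \lor \lnot B) \lor ((B \lor \lnot A) \to C)   — eliminate \to
≡ \lnot (B \lor \lnot D) \lor \lnot B \lor \lnot (A \lor \lnot B) \lor \lnot (B \lor \lnot A) \lor C   — eliminate \to
≡ (\lnot B \land \lnot \lnot D) \lor \lnot B \lor \lnot (A \lor \lnot B) \lor \lnot (B \lor \lnot A) \lor C   — De Morgan
≡ (\lnot B \land D) \lor \lnot B \lor \lnot (A \lor \lnot B) \lor \lnot (B \lor \lnot A) \lor C   — double negation
≡ (\lnot B \land D) \lor \lnot B \lor (\lnot A \land \lnot \lnot B) \lor \lnot (B \lor \lnot A) \lor C   — De Morgan
≡ (\lnot B \land D) \lor \lnot B \lor (\lnot A \land B) \lor \lnot (B \lor \lnot A) \lor C   — double negation
≡ (\lnot B \land D) \lor \lnot B \lor (\lnot A \land B) \lor (\lnot B \land \lnot \lnot A) \lor C   — De Morgan
≡ (\lnot B \land D) \lor \lnot B \lor (\lnot A \land B) \lor (\lnot B \land A) \lor C   — double negation
≡ (\lnot B \lor \lnot B \lor \lnot A \lor \lnot B \lor C) \land (\lnot B \lor \lnot B \lor \lnot A \lor A \lor C) \land (\lnot B \lor \lnot B \lor B \lor \lnot B \lor C) \land (\lnot B \lor \lnot B \lor B \lor A \lor C) \land (D \lor \lnot B \lor \lnot A \lor \lnot B \lor C) \land (D \lor \lnot B \lor \lnot A \lor A \lor C) \land (D \lor \lnot B \lor B \lor \lnot B \lor C) \land (D \lor \lnot B \lor B \lor A \lor C)   — distribute \lor over \land
≡ \lnot B \lor \lnot A \lor C   — simplify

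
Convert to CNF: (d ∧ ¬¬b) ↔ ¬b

(d ∧ ¬¬b) ↔ ¬b
≡ ((d ∧ ¬¬b) → ¬b) ∧ (¬b → (d ∧ ¬¬b))   — eliminate ↔
≡ (¬(d ∧ ¬¬b) ∨ ¬b) ∧ (¬b → (d ∧ ¬¬b))   — eliminate →
≡ (¬(d ∧ ¬¬b) ∨ ¬b) ∧ (¬¬b ∨ (d ∧ ¬¬b))   — eliminate →
≡ (¬d ∨ ¬¬¬b ∨ ¬b) ∧ (¬¬b ∨ (d ∧ ¬¬b))   — De Morgan
≡ (¬d ∨ ¬b ∨ ¬b) ∧ (¬¬b ∨ (d ∧ ¬¬b))   — double negation
≡ (¬d ∨ ¬b ∨ ¬b) ∧ (b ∨ (d ∧ ¬¬b))   — double negation
≡ (¬d ∨ ¬b ∨ ¬b) ∧ (b ∨ (d ∧ b))   — double negation
≡ (¬d ∨ ¬b ∨ ¬b) ∧ (b ∨ d) ∧ (b ∨ b)   — distribute ∨ over ∧
≡ (¬d ∨ ¬b) ∧ b   — simplify

(¬d ∨ ¬b) ∧ b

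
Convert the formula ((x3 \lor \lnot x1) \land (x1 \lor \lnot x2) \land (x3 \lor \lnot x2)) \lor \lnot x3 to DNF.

(x3 \land x1) \lor (x3 \land \lnot x2) \lor (\lnot x1 \land \lnot x2) \lor \lnot x3

((x3 \lor \lnot x1) \land (x1 \lor \lnot x2) \land (x3 \lor \lnot x2)) \lor \lnot x3
≡ (x3 \land x1 \land x3) \lor (x3 \land x1 \land \lnot x2) \lor (x3 \land \lnot x2 \land x3) \lor (x3 \land \lnot x2 \land \lnot x2) \lor (\lnot x1 \land x1 \land x3) \lor (\lnot x1 \land x1 \land \lnot x2) \lor (\lnot x1 \land \lnot x2 \land x3) \lor (\lnot x1 \land \lnot x2 \land \lnot x2) \lor \lnot x3   [distribute \land over \lor]
≡ (x3 \land x1) \lor (x3 \land \lnot x2) \lor (\lnot x1 \land \lnot x2) \lor \lnot x3   [simplify]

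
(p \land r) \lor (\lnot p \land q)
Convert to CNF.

(p \land r) \lor (\lnot p \land q)
≡ (p \lor \lnot p) \land (p \lor q) \land (r \lor \lnot p) \land (r \lor q)   (distribute \lor over \land)
≡ (p \lor q) \land (r \lor \lnot p) \land (r \lor q)   (simplify)

(p \lor q) \land (r \lor \lnot p) \land (r \lor q)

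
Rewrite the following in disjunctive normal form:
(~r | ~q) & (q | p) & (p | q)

(~r & q) | (~r & p) | (~q & p)

(~r | ~q) & (q | p) & (p | q)
≡ (~r & q & p) | (~r & q & q) | (~r & p & p) | (~r & p & q) | (~q & q & p) | (~q & q & q) | (~q & p & p) | (~q & p & q)   (distribute & over |)
≡ (~r & q) | (~r & p) | (~q & p)   (simplify)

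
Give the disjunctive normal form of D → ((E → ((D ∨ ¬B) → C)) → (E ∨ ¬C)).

¬D ∨ E ∨ ¬C

D → ((E → ((D ∨ ¬B) → C)) → (E ∨ ¬C))
≡ ¬D ∨ ((E → ((D ∨ ¬B) → C)) → (E ∨ ¬C))   (eliminate →)
≡ ¬D ∨ ¬(E → ((D ∨ ¬B) → C)) ∨ E ∨ ¬C   (eliminate →)
≡ ¬D ∨ ¬(¬E ∨ ((D ∨ ¬B) → C)) ∨ E ∨ ¬C   (eliminate →)
≡ ¬D ∨ ¬(¬E ∨ ¬(D ∨ ¬B) ∨ C) ∨ E ∨ ¬C   (eliminate →)
≡ ¬D ∨ (¬¬E ∧ ¬¬(D ∨ ¬B) ∧ ¬C) ∨ E ∨ ¬C   (De Morgan)
≡ ¬D ∨ (E ∧ ¬¬(D ∨ ¬B) ∧ ¬C) ∨ E ∨ ¬C   (double negation)
≡ ¬D ∨ (E ∧ (D ∨ ¬B) ∧ ¬C) ∨ E ∨ ¬C   (double negation)
≡ ¬D ∨ (E ∧ D ∧ ¬C) ∨ (E ∧ ¬B ∧ ¬C) ∨ E ∨ ¬C   (distribute ∧ over ∨)
≡ ¬D ∨ E ∨ ¬C   (simplify)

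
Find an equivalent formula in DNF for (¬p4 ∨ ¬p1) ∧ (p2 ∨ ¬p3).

(¬p4 ∨ ¬p1) ∧ (p2 ∨ ¬p3)
≡ (¬p4 ∧ p2) ∨ (¬p4 ∧ ¬p3) ∨ (¬p1 ∧ p2) ∨ (¬p1 ∧ ¬p3)   [distribute ∧ over ∨]

(¬p4 ∧ p2) ∨ (¬p4 ∧ ¬p3) ∨ (¬p1 ∧ p2) ∨ (¬p1 ∧ ¬p3)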